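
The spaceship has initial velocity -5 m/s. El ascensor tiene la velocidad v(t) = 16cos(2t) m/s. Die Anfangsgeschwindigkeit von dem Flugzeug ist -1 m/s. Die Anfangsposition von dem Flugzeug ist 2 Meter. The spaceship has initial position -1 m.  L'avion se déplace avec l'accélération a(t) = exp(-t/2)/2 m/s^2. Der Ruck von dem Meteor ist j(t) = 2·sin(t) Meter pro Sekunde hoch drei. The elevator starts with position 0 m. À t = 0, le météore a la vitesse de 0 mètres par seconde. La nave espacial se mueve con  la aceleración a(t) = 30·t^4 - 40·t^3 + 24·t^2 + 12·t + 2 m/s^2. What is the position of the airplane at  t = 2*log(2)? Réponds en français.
En partant de l'accélération a(t) = exp(-t/2)/2, nous prenons 2 intégrales. La primitive de l'accélération est la vitesse. En utilisant v(0) = -1, nous obtenons v(t) = -exp(-t/2). En intégrant la vitesse et en utilisant la condition initiale x(0) = 2, nous obtenons x(t) = 2·exp(-t/2). Nous avons la position x(t) = 2·exp(-t/2). En substituant t = 2*log(2): x(2*log(2)) = 1.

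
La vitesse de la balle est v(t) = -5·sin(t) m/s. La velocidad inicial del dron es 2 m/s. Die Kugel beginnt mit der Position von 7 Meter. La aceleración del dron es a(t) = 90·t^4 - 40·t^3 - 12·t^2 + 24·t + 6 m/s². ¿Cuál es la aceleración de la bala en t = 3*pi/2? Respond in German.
Um dies zu lösen, müssen wir 1 Ableitung unserer Gleichung für die Geschwindigkeit v(t) = -5·sin(t) nehmen. Die Ableitung von der Geschwindigkeit ergibt die Beschleunigung: a(t) = -5·cos(t). Mit a(t) = -5·cos(t) und Einsetzen von t = 3*pi/2, finden wir a = 0.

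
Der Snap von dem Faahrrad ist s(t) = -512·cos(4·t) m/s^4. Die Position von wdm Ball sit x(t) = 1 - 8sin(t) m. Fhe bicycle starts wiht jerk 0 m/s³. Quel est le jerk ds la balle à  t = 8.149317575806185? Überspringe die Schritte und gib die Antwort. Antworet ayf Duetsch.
j(8.149317575806185) = -2.32849010860691.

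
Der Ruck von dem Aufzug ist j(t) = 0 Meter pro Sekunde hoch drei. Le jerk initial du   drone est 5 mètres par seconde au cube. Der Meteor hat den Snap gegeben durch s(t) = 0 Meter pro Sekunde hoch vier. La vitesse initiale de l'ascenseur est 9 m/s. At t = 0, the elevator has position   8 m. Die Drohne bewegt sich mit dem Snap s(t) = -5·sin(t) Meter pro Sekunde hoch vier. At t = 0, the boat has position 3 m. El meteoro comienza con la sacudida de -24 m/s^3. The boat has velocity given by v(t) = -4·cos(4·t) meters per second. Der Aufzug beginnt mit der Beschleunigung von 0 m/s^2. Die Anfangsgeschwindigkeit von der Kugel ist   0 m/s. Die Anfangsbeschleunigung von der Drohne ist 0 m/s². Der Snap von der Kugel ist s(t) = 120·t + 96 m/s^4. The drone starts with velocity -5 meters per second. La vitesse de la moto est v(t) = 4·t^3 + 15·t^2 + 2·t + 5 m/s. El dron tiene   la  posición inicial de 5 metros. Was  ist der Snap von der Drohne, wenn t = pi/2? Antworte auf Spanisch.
De la ecuación del snap s(t) = -5·sin(t), sustituimos t = pi/2 para obtener s = -5.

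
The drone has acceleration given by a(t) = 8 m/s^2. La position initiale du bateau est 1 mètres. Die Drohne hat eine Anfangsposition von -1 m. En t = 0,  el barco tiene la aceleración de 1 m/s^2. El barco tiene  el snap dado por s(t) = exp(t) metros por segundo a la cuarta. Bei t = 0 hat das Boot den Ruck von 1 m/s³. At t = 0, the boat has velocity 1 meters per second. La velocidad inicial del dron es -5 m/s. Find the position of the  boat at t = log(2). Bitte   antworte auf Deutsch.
Wir müssen unsere Gleichung für den Snap s(t) = exp(t) 4-mal integrieren. Das Integral von dem Snap, mit j(0) = 1, ergibt den Ruck: j(t) = exp(t). Die Stammfunktion von dem Ruck ist die Beschleunigung. Mit a(0) = 1 erhalten wir a(t) = exp(t). Mit ∫a(t)dt und Anwendung von v(0) = 1, finden wir v(t) = exp(t). Das Integral von der Geschwindigkeit ist die Position. Mit x(0) = 1 erhalten wir x(t) = exp(t). Mit x(t) = exp(t) und Einsetzen von t = log(2), finden wir x = 2.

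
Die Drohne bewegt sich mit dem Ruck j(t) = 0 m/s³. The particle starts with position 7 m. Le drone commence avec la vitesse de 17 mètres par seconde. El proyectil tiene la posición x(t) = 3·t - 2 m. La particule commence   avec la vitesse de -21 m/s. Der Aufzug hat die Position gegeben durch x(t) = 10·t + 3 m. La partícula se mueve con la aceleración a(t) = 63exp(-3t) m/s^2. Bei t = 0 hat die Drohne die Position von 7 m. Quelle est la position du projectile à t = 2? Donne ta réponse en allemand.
Mit x(t) = 3·t - 2 und Einsetzen von t = 2, finden wir x = 4.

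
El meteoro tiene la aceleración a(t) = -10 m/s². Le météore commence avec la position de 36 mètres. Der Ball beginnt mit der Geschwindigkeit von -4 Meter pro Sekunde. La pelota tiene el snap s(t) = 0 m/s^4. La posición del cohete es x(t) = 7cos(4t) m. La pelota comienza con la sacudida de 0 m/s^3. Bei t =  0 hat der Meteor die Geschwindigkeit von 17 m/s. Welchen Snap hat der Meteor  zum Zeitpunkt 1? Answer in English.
To solve this, we need to take 2 derivatives of our acceleration equation a(t) = -10. Taking d/dt of a(t), we find j(t) = 0. Differentiating jerk, we get snap: s(t) = 0. We have snap s(t) = 0. Substituting t = 1: s(1) = 0.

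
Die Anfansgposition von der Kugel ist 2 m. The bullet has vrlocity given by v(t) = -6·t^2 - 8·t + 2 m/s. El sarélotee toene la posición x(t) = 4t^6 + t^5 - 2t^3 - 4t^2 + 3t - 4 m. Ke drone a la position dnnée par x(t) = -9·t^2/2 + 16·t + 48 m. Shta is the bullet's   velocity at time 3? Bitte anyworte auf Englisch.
Using v(t) = -6·t^2 - 8·t + 2 and substituting t = 3, we find v = -76.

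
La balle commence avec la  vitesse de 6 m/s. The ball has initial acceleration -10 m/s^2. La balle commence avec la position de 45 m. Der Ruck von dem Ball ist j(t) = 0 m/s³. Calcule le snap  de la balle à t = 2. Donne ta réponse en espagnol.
Para resolver esto, necesitamos tomar 1 derivada de nuestra ecuación de la sacudida j(t) = 0. Derivando la sacudida, obtenemos el snap: s(t) = 0. Usando s(t) = 0 y sustituyendo t = 2, encontramos s = 0.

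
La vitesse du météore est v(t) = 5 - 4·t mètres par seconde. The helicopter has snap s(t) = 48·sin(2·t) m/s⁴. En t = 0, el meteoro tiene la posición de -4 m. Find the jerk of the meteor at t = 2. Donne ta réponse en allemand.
Ausgehend von der Geschwindigkeit v(t) = 5 - 4·t, nehmen wir 2 Ableitungen. Die Ableitung von der Geschwindigkeit ergibt die Beschleunigung: a(t) = -4. Durch Ableiten von der Beschleunigung erhalten wir den Ruck: j(t) = 0. Wir haben den Ruck j(t) = 0. Durch Einsetzen von t = 2: j(2) = 0.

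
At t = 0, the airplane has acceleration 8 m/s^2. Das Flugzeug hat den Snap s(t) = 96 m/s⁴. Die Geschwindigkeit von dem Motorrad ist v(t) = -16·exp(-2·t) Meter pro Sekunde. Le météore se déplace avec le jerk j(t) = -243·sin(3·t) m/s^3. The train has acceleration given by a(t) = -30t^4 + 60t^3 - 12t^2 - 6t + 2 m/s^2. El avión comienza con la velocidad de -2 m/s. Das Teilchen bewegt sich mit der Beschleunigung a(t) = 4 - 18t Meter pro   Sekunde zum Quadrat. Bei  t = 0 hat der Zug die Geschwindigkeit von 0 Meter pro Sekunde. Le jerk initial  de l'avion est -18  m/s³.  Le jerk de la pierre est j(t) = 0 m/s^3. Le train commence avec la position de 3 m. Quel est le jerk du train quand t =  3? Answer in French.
Nous devons dériver notre équation de l'accélération a(t) = -30·t^4 + 60·t^3 - 12·t^2 - 6·t + 2 1 fois. En dérivant l'accélération, nous obtenons le jerk: j(t) = -120·t^3 + 180·t^2 - 24·t - 6. Nous avons le jerk j(t) = -120·t^3 + 180·t^2 - 24·t - 6. En substituant t = 3: j(3) = -1698.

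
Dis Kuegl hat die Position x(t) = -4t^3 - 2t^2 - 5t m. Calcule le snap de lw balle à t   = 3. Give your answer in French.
En partant de la position x(t) = -4·t^3 - 2·t^2 - 5·t, nous prenons 4 dérivées. En prenant d/dt de x(t), nous trouvons v(t) = -12·t^2 - 4·t - 5. En dérivant la vitesse, nous obtenons l'accélération: a(t) = -24·t - 4. En dérivant l'accélération, nous obtenons le jerk: j(t) = -24. En dérivant le jerk, nous obtenons le snap: s(t) = 0. De l'équation du snap s(t) = 0, nous substituons t = 3 pour obtenir s = 0.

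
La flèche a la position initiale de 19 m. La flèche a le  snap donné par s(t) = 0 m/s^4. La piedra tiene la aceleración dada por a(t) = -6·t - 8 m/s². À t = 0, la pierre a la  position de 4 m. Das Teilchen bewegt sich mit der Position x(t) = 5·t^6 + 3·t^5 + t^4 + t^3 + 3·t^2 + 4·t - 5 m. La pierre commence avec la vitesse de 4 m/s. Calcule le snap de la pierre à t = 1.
En partant de l'accélération a(t) = -6·t - 8, nous prenons 2 dérivées. La dérivée de l'accélération donne le jerk: j(t) = -6. En dérivant le jerk, nous obtenons le snap: s(t) = 0. De l'équation du snap s(t) = 0, nous substituons t = 1 pour obtenir s = 0.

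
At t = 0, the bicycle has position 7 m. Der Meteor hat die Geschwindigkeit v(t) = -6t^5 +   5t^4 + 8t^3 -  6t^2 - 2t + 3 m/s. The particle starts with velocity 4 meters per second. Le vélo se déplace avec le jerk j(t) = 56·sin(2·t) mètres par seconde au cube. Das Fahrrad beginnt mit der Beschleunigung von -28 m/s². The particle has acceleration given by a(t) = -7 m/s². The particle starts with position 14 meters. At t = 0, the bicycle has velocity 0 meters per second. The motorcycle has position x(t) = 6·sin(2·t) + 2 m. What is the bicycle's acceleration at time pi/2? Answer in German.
Wir müssen unsere Gleichung für den Ruck j(t) = 56·sin(2·t) 1-mal integrieren. Die Stammfunktion von dem Ruck ist die Beschleunigung. Mit a(0) = -28 erhalten wir a(t) = -28·cos(2·t). Wir haben die Beschleunigung a(t) = -28·cos(2·t). Durch Einsetzen von t = pi/2: a(pi/2) = 28.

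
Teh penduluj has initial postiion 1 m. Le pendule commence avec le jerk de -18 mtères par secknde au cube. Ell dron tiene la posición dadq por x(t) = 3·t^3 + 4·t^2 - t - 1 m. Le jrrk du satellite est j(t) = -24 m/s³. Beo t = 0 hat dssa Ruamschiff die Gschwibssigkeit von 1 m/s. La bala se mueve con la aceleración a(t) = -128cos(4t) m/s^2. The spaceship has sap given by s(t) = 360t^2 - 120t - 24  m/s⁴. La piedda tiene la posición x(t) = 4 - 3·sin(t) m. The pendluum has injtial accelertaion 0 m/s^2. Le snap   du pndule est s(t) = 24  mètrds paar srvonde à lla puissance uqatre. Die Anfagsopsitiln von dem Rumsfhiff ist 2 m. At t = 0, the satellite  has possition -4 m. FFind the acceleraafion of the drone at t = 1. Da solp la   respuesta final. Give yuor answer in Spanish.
a(1) = 26.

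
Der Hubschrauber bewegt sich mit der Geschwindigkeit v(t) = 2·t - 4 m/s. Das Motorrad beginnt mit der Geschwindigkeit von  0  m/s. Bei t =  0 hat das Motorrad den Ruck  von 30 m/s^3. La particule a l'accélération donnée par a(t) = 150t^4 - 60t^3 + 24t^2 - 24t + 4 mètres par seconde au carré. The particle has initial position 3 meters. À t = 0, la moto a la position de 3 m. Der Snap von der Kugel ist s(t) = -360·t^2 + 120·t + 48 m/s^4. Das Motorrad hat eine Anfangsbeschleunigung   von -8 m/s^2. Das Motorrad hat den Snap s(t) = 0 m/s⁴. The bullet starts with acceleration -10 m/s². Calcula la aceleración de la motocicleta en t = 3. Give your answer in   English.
We need to integrate our snap equation s(t) = 0 2 times. Integrating snap and using the initial condition j(0) = 30, we get j(t) = 30. The antiderivative of jerk is acceleration. Using a(0) = -8, we get a(t) = 30·t - 8. We have acceleration a(t) = 30·t - 8. Substituting t = 3: a(3) = 82.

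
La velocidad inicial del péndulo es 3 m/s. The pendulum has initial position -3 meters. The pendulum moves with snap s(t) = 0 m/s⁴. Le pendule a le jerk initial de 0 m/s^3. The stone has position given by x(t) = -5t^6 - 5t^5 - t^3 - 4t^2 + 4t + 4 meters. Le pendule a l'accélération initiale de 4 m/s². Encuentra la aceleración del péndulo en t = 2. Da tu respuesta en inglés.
Starting from snap s(t) = 0, we take 2 antiderivatives. The antiderivative of snap is jerk. Using j(0) = 0, we get j(t) = 0. Taking ∫j(t)dt and applying a(0) = 4, we find a(t) = 4. We have acceleration a(t) = 4. Substituting t = 2: a(2) = 4.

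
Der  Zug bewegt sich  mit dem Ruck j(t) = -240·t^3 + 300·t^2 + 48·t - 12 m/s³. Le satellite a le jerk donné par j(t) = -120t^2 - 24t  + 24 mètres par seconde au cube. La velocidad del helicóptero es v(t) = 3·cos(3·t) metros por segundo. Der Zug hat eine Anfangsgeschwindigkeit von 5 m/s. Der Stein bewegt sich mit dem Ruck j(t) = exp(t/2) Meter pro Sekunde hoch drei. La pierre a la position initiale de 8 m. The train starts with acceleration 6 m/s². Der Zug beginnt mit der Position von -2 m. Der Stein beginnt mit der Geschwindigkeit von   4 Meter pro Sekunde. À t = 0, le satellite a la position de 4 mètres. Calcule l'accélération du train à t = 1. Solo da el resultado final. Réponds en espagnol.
La aceleración en t = 1 es a = 58.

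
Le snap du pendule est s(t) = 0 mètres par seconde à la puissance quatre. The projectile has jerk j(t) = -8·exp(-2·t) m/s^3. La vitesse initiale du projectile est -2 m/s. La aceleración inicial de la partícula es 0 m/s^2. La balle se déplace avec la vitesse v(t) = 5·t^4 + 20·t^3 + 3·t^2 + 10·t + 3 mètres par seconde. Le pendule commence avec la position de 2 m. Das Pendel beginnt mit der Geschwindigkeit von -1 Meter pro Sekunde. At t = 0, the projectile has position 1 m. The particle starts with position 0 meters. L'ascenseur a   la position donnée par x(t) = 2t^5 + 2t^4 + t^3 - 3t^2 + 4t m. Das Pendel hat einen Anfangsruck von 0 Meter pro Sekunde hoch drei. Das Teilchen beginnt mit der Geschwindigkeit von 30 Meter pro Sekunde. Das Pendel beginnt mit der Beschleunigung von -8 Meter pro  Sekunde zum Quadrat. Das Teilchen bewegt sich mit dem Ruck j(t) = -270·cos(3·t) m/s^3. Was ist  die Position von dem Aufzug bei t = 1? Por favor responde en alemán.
Aus der Gleichung für die Position x(t) = 2·t^5 + 2·t^4 + t^3 - 3·t^2 + 4·t, setzen wir t = 1 ein und erhalten x = 6.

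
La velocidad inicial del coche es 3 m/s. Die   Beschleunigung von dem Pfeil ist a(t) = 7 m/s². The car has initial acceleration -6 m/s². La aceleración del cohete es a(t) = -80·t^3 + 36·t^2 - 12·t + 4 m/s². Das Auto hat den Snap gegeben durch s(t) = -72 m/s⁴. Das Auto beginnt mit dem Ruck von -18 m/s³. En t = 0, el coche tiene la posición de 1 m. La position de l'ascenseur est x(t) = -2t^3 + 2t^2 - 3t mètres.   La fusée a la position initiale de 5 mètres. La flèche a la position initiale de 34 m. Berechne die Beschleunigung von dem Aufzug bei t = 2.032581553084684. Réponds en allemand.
Ausgehend von der Position x(t) = -2·t^3 + 2·t^2 - 3·t, nehmen wir 2 Ableitungen. Die Ableitung von der Position ergibt die Geschwindigkeit: v(t) = -6·t^2 + 4·t - 3. Mit d/dt von v(t) finden wir a(t) = 4 - 12·t. Wir haben die Beschleunigung a(t) = 4 - 12·t. Durch Einsetzen von t = 2.032581553084684: a(2.032581553084684) = -20.3909786370162.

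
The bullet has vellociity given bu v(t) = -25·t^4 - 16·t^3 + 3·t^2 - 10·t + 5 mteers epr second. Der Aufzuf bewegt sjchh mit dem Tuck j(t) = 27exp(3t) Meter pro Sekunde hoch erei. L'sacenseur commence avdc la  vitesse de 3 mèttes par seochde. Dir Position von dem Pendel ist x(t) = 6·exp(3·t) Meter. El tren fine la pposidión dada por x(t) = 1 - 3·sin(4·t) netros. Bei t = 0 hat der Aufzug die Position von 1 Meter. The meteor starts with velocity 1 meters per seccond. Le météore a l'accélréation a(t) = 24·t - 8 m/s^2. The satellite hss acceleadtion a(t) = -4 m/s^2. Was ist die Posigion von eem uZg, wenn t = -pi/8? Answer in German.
Aus der Gleichung für die Position x(t) = 1 - 3·sin(4·t), setzen wir t = -pi/8 ein und erhalten x = 4.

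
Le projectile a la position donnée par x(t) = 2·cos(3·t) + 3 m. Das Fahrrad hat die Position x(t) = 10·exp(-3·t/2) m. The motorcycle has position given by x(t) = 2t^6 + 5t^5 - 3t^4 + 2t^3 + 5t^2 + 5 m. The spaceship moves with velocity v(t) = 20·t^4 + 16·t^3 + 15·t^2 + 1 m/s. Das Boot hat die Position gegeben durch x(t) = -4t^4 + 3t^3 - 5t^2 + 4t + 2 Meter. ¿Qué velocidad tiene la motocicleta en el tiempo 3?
Partiendo de la posición x(t) = 2·t^6 + 5·t^5 - 3·t^4 + 2·t^3 + 5·t^2 + 5, tomamos 1 derivada. La derivada de la posición da la velocidad: v(t) = 12·t^5 + 25·t^4 - 12·t^3 + 6·t^2 + 10·t. De la ecuación de la velocidad v(t) = 12·t^5 + 25·t^4 - 12·t^3 + 6·t^2 + 10·t, sustituimos t = 3 para obtener v = 4701.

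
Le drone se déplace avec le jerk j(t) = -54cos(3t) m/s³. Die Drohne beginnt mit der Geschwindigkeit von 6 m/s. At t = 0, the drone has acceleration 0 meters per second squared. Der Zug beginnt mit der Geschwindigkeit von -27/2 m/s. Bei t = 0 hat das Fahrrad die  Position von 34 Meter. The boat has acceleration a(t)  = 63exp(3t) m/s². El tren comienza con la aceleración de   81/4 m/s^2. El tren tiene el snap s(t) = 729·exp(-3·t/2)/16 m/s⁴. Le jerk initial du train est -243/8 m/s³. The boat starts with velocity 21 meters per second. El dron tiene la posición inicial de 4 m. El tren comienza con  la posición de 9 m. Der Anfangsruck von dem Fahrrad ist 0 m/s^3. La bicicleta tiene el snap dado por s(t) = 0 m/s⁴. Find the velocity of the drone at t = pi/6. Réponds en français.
En partant du jerk j(t) = -54·cos(3·t), nous prenons 2 primitives. En prenant ∫j(t)dt et en appliquant a(0) = 0, nous trouvons a(t) = -18·sin(3·t). L'intégrale de l'accélération est la vitesse. En utilisant v(0) = 6, nous obtenons v(t) = 6·cos(3·t). De l'équation de la vitesse v(t) = 6·cos(3·t), nous substituons t = pi/6 pour obtenir v = 0.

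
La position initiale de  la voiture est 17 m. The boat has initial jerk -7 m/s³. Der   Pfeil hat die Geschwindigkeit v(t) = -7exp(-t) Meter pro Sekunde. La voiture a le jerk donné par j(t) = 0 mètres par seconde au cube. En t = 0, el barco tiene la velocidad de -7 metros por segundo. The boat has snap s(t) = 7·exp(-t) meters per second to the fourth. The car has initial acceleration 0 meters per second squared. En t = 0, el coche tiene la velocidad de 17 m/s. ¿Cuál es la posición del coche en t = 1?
Partiendo de la sacudida j(t) = 0, tomamos 3 integrales. La antiderivada de la sacudida es la aceleración. Usando a(0) = 0, obtenemos a(t) = 0. Integrando la aceleración y usando la condición inicial v(0) = 17, obtenemos v(t) = 17. Tomando ∫v(t)dt y aplicando x(0) = 17, encontramos x(t) = 17·t + 17. Tenemos la posición x(t) = 17·t + 17. Sustituyendo t = 1: x(1) = 34.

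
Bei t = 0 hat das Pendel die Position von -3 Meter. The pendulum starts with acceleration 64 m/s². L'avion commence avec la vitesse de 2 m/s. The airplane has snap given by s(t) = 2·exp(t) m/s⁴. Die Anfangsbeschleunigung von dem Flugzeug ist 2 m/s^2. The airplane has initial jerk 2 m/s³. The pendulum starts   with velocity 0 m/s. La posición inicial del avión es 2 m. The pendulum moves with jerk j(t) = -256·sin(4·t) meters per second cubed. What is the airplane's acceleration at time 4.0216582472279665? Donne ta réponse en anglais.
Starting from snap s(t) = 2·exp(t), we take 2 antiderivatives. The antiderivative of snap is jerk. Using j(0) = 2, we get j(t) = 2·exp(t). Integrating jerk and using the initial condition a(0) = 2, we get a(t) = 2·exp(t). From the given acceleration equation a(t) = 2·exp(t), we substitute t = 4.0216582472279665 to get a = 111.587097312955.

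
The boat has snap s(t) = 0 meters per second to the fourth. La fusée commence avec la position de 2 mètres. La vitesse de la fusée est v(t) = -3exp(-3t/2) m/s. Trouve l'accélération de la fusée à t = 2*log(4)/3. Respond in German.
Ausgehend von der Geschwindigkeit v(t) = -3·exp(-3·t/2), nehmen wir 1 Ableitung. Mit d/dt von v(t) finden wir a(t) = 9·exp(-3·t/2)/2. Wir haben die Beschleunigung a(t) = 9·exp(-3·t/2)/2. Durch Einsetzen von t = 2*log(4)/3: a(2*log(4)/3) = 9/8.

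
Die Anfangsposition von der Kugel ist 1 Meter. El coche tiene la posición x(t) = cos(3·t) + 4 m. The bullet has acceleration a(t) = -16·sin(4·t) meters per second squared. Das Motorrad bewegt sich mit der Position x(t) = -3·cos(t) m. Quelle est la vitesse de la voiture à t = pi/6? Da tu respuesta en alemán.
Wir müssen unsere Gleichung für die Position x(t) = cos(3·t) + 4 1-mal ableiten. Die Ableitung von der Position ergibt die Geschwindigkeit: v(t) = -3·sin(3·t). Aus der Gleichung für die Geschwindigkeit v(t) = -3·sin(3·t), setzen wir t = pi/6 ein und erhalten v = -3.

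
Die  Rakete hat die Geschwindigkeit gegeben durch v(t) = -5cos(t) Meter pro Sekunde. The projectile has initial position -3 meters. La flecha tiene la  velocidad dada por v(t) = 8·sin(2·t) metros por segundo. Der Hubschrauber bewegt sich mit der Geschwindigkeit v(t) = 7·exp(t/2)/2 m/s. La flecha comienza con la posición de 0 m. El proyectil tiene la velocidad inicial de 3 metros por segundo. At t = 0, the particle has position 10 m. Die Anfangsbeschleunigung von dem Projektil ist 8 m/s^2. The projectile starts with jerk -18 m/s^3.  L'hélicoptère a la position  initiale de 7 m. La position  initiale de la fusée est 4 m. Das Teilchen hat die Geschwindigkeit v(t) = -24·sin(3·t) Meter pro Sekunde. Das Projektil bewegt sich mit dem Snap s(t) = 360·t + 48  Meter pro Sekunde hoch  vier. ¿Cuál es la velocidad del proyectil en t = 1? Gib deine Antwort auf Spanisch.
Para resolver esto, necesitamos tomar 3 antiderivadas de nuestra ecuación del snap s(t) = 360·t + 48. Integrando el snap y usando la condición inicial j(0) = -18, obtenemos j(t) = 180·t^2 + 48·t - 18. La antiderivada de la sacudida, con a(0) = 8, da la aceleración: a(t) = 60·t^3 + 24·t^2 - 18·t + 8. La integral de la aceleración, con v(0) = 3, da la velocidad: v(t) = 15·t^4 + 8·t^3 - 9·t^2 + 8·t + 3. Usando v(t) = 15·t^4 + 8·t^3 - 9·t^2 + 8·t + 3 y sustituyendo t = 1, encontramos v = 25.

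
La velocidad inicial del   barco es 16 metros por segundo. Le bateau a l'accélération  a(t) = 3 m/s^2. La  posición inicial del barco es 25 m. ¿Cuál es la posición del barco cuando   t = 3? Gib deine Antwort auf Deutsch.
Wir müssen das Integral unserer Gleichung für die Beschleunigung a(t) = 3 2-mal finden. Das Integral von der Beschleunigung ist die Geschwindigkeit. Mit v(0) = 16 erhalten wir v(t) = 3·t + 16. Mit ∫v(t)dt und Anwendung von x(0) = 25, finden wir x(t) = 3·t^2/2 + 16·t + 25. Mit x(t) = 3·t^2/2 + 16·t + 25 und Einsetzen von t = 3, finden wir x = 173/2.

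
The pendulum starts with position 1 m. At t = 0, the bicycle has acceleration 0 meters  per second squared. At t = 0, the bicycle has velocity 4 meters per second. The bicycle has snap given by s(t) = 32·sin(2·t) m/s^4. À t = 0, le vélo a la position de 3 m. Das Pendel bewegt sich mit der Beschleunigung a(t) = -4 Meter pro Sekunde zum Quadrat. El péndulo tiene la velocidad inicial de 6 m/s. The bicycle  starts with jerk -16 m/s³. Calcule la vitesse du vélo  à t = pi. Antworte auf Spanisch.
Partiendo del snap s(t) = 32·sin(2·t), tomamos 3 integrales. La integral del snap, con j(0) = -16, da la sacudida: j(t) = -16·cos(2·t). La integral de la sacudida es la aceleración. Usando a(0) = 0, obtenemos a(t) = -8·sin(2·t). Tomando ∫a(t)dt y aplicando v(0) = 4, encontramos v(t) = 4·cos(2·t). Usando v(t) = 4·cos(2·t) y sustituyendo t = pi, encontramos v = 4.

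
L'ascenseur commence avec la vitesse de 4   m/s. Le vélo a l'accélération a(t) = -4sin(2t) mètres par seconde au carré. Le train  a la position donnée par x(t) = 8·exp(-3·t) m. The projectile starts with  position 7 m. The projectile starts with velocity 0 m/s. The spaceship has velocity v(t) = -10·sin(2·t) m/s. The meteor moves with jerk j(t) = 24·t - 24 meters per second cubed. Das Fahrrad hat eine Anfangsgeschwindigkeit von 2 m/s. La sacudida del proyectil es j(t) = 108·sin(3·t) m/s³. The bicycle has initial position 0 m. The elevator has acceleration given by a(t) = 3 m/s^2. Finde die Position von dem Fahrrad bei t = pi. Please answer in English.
To solve this, we need to take 2 antiderivatives of our acceleration equation a(t) = -4·sin(2·t). Finding the integral of a(t) and using v(0) = 2: v(t) = 2·cos(2·t). Integrating velocity and using the initial condition x(0) = 0, we get x(t) = sin(2·t). We have position x(t) = sin(2·t). Substituting t = pi: x(pi) = 0.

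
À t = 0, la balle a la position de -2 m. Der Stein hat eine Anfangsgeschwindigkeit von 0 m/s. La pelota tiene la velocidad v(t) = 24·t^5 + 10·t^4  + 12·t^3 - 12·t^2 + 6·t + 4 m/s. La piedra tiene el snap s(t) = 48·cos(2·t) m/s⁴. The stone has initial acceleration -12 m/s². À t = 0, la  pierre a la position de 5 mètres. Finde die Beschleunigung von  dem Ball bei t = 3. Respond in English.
To solve this, we need to take 1 derivative of our velocity equation v(t) = 24·t^5 + 10·t^4 + 12·t^3 - 12·t^2 + 6·t + 4. Taking d/dt of v(t), we find a(t) = 120·t^4 + 40·t^3 + 36·t^2 - 24·t + 6. From the given acceleration equation a(t) = 120·t^4 + 40·t^3 + 36·t^2 - 24·t + 6, we substitute t = 3 to get a = 11058.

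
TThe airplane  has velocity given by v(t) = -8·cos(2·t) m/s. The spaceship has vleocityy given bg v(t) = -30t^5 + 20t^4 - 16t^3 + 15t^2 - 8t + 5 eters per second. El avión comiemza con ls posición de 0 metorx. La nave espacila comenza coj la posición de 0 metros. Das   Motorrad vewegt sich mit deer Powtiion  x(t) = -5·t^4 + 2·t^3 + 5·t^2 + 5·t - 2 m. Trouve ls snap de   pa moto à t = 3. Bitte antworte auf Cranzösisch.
Nous devons dériver notre équation de la position x(t) = -5·t^4 + 2·t^3 + 5·t^2 + 5·t - 2 4 fois. En prenant d/dt de x(t), nous trouvons v(t) = -20·t^3 + 6·t^2 + 10·t + 5. En prenant d/dt de v(t), nous trouvons a(t) = -60·t^2 + 12·t + 10. En prenant d/dt de a(t), nous trouvons j(t) = 12 - 120·t. La dérivée du jerk donne le snap: s(t) = -120. Nous avons le snap s(t) = -120. En substituant t = 3: s(3) = -120.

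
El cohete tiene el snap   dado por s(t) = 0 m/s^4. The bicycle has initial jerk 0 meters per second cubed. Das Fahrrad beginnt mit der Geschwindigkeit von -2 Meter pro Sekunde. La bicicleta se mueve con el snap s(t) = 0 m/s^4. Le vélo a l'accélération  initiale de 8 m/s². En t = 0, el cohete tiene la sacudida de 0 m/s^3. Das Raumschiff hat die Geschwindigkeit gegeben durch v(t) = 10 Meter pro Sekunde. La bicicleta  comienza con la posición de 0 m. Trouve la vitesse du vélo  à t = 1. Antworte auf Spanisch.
Partiendo del snap s(t) = 0, tomamos 3 integrales. La antiderivada del snap, con j(0) = 0, da la sacudida: j(t) = 0. La integral de la sacudida es la aceleración. Usando a(0) = 8, obtenemos a(t) = 8. Tomando ∫a(t)dt y aplicando v(0) = -2, encontramos v(t) = 8·t - 2. Tenemos la velocidad v(t) = 8·t - 2. Sustituyendo t = 1: v(1) = 6.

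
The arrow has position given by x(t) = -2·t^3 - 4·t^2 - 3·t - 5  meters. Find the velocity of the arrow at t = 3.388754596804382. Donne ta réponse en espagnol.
Para resolver esto, necesitamos tomar 1 derivada de nuestra ecuación de la posición x(t) = -2·t^3 - 4·t^2 - 3·t - 5. La derivada de la posición da la velocidad: v(t) = -6·t^2 - 8·t - 3. De la ecuación de la velocidad v(t) = -6·t^2 - 8·t - 3, sustituimos t = 3.388754596804382 para obtener v = -99.0119830786120.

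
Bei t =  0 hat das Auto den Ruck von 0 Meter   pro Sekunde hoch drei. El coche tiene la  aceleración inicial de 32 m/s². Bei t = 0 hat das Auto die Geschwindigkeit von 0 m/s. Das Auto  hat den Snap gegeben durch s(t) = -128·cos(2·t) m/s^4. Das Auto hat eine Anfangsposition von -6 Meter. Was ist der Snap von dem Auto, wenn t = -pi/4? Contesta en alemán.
Mit s(t) = -128·cos(2·t) und Einsetzen von t = -pi/4, finden wir s = 0.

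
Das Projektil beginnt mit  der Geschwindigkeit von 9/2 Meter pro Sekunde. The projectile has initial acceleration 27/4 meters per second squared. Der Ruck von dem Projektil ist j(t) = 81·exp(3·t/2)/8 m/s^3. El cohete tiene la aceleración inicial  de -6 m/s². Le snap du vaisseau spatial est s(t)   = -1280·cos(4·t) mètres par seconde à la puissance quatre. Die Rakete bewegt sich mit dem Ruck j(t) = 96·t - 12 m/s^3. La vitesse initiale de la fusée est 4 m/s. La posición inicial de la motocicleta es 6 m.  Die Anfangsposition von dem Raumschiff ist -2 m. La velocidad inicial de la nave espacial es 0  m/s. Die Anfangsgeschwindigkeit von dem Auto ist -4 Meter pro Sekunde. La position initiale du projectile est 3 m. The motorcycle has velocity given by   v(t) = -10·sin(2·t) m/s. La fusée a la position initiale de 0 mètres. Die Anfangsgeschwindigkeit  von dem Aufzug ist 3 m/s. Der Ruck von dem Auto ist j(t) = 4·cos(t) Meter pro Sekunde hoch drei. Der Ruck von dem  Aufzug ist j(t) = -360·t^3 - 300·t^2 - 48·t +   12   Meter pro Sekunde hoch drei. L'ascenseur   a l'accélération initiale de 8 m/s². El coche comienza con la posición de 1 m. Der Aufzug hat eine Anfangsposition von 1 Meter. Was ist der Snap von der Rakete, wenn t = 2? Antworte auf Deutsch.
Um dies zu lösen, müssen wir 1 Ableitung unserer Gleichung für den Ruck j(t) = 96·t - 12 nehmen. Durch Ableiten von dem Ruck erhalten wir den Snap: s(t) = 96. Wir haben den Snap s(t) = 96. Durch Einsetzen von t = 2: s(2) = 96.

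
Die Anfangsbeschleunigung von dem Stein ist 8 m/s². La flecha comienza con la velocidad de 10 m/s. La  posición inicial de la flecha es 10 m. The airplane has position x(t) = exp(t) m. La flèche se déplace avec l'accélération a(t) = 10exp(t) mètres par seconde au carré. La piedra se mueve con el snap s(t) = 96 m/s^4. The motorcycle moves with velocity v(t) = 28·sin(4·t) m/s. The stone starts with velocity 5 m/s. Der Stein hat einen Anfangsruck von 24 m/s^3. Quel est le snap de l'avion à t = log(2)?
Nous devons dériver notre équation de la position x(t) = exp(t) 4 fois. La dérivée de la position donne la vitesse: v(t) = exp(t). En prenant d/dt de v(t), nous trouvons a(t) = exp(t). La dérivée de l'accélération donne le jerk: j(t) = exp(t). La dérivée du jerk donne le snap: s(t) = exp(t). De l'équation du snap s(t) = exp(t), nous substituons t = log(2) pour obtenir s = 2.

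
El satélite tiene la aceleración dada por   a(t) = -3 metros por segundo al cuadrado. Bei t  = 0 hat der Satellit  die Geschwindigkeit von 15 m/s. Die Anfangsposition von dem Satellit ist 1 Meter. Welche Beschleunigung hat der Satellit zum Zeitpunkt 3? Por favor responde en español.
De la ecuación de la aceleración a(t) = -3, sustituimos t = 3 para obtener a = -3.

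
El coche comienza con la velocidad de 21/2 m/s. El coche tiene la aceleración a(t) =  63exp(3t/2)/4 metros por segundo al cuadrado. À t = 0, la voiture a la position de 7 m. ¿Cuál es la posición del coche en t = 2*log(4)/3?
Para resolver esto, necesitamos tomar 2 antiderivadas de nuestra ecuación de la aceleración a(t) = 63·exp(3·t/2)/4. Integrando la aceleración y usando la condición inicial v(0) = 21/2, obtenemos v(t) = 21·exp(3·t/2)/2. Tomando ∫v(t)dt y aplicando x(0) = 7, encontramos x(t) = 7·exp(3·t/2). De la ecuación de la posición x(t) = 7·exp(3·t/2), sustituimos t = 2*log(4)/3 para obtener x = 28.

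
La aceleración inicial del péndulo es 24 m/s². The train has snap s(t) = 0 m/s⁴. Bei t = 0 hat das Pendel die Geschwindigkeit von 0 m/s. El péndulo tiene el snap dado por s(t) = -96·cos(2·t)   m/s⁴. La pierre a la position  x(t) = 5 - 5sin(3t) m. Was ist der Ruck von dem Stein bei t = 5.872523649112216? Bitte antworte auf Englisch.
Starting from position x(t) = 5 - 5·sin(3·t), we take 3 derivatives. The derivative of position gives velocity: v(t) = -15·cos(3·t). Differentiating velocity, we get acceleration: a(t) = 45·sin(3·t). The derivative of acceleration gives jerk: j(t) = 135·cos(3·t). From the given jerk equation j(t) = 135·cos(3·t), we substitute t = 5.872523649112216 to get j = 44.8694442801227.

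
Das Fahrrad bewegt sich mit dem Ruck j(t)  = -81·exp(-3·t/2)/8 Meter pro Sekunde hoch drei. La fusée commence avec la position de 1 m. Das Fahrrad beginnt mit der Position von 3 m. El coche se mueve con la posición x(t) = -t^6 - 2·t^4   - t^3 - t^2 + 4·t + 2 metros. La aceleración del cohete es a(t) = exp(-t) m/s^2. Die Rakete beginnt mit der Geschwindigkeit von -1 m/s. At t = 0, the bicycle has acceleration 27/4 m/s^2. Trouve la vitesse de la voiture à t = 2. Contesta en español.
Para resolver esto, necesitamos tomar 1 derivada de nuestra ecuación de la posición x(t) = -t^6 - 2·t^4 - t^3 - t^2 + 4·t + 2. Derivando la posición, obtenemos la velocidad: v(t) = -6·t^5 - 8·t^3 - 3·t^2 - 2·t + 4. Tenemos la velocidad v(t) = -6·t^5 - 8·t^3 - 3·t^2 - 2·t + 4. Sustituyendo t = 2: v(2) = -268.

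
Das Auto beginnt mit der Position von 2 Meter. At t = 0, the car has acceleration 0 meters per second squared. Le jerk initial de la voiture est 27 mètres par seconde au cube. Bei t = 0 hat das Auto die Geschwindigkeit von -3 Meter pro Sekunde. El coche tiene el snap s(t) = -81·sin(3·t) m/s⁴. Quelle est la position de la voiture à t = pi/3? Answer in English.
To find the answer, we compute 4 integrals of s(t) = -81·sin(3·t). Taking ∫s(t)dt and applying j(0) = 27, we find j(t) = 27·cos(3·t). Finding the integral of j(t) and using a(0) = 0: a(t) = 9·sin(3·t). Integrating acceleration and using the initial condition v(0) = -3, we get v(t) = -3·cos(3·t). Taking ∫v(t)dt and applying x(0) = 2, we find x(t) = 2 - sin(3·t). We have position x(t) = 2 - sin(3·t). Substituting t = pi/3: x(pi/3) = 2.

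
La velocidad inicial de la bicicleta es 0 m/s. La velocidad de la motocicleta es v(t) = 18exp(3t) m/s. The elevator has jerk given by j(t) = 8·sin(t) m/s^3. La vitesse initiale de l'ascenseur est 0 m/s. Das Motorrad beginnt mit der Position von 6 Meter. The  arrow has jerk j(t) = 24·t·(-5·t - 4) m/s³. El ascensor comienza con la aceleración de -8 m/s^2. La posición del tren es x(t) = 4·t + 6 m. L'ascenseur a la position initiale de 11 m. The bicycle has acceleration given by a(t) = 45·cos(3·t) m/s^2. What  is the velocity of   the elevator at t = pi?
We need to integrate our jerk equation j(t) = 8·sin(t) 2 times. Integrating jerk and using the initial condition a(0) = -8, we get a(t) = -8·cos(t). Integrating acceleration and using the initial condition v(0) = 0, we get v(t) = -8·sin(t). From the given velocity equation v(t) = -8·sin(t), we substitute t = pi to get v = 0.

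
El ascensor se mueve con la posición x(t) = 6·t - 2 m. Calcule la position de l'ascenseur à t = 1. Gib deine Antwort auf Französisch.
En utilisant x(t) = 6·t - 2 et en substituant t = 1, nous trouvons x = 4.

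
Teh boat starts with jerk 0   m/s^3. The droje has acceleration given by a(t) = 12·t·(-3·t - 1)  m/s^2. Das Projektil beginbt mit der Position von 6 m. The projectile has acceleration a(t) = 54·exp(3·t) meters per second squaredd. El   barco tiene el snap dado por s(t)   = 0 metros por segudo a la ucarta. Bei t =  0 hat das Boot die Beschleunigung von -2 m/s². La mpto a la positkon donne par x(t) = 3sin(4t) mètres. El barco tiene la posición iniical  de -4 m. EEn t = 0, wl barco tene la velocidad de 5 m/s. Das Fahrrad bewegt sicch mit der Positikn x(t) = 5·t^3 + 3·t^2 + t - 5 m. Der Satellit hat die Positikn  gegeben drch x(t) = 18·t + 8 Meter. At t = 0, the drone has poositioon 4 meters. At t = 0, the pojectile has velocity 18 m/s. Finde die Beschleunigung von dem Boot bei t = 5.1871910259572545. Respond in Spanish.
Debemos encontrar la antiderivada de nuestra ecuación del snap s(t) = 0 2 veces. Tomando ∫s(t)dt y aplicando j(0) = 0, encontramos j(t) = 0. La antiderivada de la sacudida, con a(0) = -2, da la aceleración: a(t) = -2. Tenemos la aceleración a(t) = -2. Sustituyendo t = 5.1871910259572545: a(5.1871910259572545) = -2.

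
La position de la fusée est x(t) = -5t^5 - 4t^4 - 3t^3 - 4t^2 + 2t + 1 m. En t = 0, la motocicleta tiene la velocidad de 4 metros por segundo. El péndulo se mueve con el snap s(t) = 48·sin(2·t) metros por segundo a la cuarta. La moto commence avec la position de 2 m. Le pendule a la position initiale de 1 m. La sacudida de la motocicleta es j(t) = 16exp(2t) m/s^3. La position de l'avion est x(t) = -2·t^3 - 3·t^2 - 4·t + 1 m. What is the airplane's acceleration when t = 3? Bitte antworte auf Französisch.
Pour résoudre ceci, nous devons prendre 2 dérivées de notre équation de la position x(t) = -2·t^3 - 3·t^2 - 4·t + 1. En prenant d/dt de x(t), nous trouvons v(t) = -6·t^2 - 6·t - 4. En prenant d/dt de v(t), nous trouvons a(t) = -12·t - 6. En utilisant a(t) = -12·t - 6 et en substituant t = 3, nous trouvons a = -42.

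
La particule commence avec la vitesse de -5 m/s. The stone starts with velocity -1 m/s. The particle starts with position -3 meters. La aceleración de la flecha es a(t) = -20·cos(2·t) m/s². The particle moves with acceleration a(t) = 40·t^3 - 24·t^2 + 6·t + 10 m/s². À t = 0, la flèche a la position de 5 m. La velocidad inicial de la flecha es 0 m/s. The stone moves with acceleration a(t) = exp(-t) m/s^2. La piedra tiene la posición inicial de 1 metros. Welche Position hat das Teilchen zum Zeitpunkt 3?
Um dies zu lösen, müssen wir 2 Stammfunktionen unserer Gleichung für die Beschleunigung a(t) = 40·t^3 - 24·t^2 + 6·t + 10 finden. Die Stammfunktion von der Beschleunigung, mit v(0) = -5, ergibt die Geschwindigkeit: v(t) = 10·t^4 - 8·t^3 + 3·t^2 + 10·t - 5. Durch Integration von der Geschwindigkeit und Verwendung der Anfangsbedingung x(0) = -3, erhalten wir x(t) = 2·t^5 - 2·t^4 + t^3 + 5·t^2 - 5·t - 3. Aus der Gleichung für die Position x(t) = 2·t^5 - 2·t^4 + t^3 + 5·t^2 - 5·t - 3, setzen wir t = 3 ein und erhalten x = 378.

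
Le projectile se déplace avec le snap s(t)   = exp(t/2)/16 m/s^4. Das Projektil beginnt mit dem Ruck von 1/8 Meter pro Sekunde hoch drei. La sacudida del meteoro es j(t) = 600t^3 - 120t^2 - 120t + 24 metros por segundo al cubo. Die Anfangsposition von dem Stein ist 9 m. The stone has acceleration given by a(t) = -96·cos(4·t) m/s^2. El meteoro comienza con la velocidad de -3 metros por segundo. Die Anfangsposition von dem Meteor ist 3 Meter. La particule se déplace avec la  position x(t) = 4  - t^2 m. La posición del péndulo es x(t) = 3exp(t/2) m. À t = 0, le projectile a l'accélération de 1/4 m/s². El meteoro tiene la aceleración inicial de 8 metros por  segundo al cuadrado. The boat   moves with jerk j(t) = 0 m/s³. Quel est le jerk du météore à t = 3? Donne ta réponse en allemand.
Wir haben den Ruck j(t) = 600·t^3 - 120·t^2 - 120·t + 24. Durch Einsetzen von t = 3: j(3) = 14784.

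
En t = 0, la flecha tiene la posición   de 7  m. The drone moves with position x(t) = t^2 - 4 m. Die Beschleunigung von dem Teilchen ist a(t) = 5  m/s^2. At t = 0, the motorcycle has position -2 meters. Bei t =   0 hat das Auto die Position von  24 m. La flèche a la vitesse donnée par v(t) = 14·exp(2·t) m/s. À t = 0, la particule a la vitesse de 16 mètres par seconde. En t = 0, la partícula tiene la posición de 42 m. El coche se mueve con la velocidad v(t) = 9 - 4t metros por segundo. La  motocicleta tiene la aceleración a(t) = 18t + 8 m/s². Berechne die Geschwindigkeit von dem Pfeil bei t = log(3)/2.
Wir haben die Geschwindigkeit v(t) = 14·exp(2·t). Durch Einsetzen von t = log(3)/2: v(log(3)/2) = 42.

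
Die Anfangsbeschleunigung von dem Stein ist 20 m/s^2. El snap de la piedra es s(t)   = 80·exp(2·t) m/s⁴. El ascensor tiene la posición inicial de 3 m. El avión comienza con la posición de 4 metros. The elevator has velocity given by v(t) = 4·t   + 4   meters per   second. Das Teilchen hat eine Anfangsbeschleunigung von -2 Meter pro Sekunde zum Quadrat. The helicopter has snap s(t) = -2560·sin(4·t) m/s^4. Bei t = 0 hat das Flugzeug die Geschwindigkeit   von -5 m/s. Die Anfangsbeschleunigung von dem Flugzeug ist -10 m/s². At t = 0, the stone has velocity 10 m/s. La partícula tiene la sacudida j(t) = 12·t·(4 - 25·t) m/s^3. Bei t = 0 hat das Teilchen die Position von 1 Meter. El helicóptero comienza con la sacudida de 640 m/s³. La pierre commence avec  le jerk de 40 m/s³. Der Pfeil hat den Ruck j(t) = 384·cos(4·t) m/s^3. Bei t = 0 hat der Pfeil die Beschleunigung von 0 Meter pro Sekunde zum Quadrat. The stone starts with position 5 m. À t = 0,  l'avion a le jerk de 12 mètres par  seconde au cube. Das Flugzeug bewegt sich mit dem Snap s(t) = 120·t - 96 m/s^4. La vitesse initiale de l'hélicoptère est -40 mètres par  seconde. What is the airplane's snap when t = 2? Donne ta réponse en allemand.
Mit s(t) = 120·t - 96 und Einsetzen von t = 2, finden wir s = 144.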